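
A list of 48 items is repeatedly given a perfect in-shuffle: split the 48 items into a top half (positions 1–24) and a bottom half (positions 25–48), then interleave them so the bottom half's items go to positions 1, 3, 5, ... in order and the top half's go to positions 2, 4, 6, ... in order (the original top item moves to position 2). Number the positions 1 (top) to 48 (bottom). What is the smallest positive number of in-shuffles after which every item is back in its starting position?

21

The in-shuffle permutes the 48 positions with cycle lengths [3, 3, 21, 21].
Every item is home exactly when every cycle has completed a whole number of laps, i.e. after lcm(3, 21) = 21 in-shuffles.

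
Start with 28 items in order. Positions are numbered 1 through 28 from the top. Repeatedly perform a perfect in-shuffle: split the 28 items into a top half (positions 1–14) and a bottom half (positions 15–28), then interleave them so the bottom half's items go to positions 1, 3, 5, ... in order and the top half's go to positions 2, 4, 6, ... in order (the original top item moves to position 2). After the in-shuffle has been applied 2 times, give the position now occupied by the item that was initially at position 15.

2

Track the item's position through each in-shuffle:
15 → 1 → 2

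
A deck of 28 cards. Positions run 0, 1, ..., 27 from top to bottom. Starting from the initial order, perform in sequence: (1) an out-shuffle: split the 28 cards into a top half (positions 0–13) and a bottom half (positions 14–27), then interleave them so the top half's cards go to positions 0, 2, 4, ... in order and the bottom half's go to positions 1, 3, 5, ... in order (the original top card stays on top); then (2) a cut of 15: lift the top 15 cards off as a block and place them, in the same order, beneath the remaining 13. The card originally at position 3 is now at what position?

Track the card from position 3 forward through each operation:
  after op 1 (out-shuffle): 3 → 6
  after op 2 (cut 15): 6 → 19

19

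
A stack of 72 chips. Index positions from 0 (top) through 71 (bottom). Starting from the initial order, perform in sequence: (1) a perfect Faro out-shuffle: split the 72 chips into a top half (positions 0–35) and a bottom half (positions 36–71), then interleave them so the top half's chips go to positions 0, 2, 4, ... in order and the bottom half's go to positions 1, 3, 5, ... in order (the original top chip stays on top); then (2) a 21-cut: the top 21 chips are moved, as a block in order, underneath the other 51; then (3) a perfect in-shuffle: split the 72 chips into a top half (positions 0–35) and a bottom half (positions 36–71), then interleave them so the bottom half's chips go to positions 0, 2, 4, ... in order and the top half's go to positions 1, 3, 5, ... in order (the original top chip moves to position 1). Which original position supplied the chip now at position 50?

5

Undo the operations in reverse order, starting from position 50:
  undo op 3 (in-shuffle, from bottom half): 50 ← 61
  undo op 2 (cut 21): 61 ← 10
  undo op 1 (out-shuffle, from top half): 10 ← 5
So the chip at position 50 came from original position 5.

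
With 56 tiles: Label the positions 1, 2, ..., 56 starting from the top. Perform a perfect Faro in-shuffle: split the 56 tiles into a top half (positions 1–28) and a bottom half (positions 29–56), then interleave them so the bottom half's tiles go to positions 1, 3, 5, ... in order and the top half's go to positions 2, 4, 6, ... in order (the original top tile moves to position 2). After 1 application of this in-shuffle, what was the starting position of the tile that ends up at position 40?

20

Work backwards from position 40, undoing one in-shuffle at a time:
40 ← 20
So the tile now at position 40 started at position 20.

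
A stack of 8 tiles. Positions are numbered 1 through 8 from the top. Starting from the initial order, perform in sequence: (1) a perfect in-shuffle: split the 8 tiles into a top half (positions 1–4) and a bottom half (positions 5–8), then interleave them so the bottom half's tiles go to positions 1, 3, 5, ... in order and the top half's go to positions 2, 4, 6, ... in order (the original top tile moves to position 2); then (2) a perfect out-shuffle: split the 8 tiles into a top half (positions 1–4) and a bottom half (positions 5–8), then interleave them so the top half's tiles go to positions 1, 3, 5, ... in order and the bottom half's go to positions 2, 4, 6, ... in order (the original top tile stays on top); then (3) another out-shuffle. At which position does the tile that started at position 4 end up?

Track the tile from position 4 forward through each operation:
  after op 1 (in-shuffle): 4 → 8
  after op 2 (out-shuffle): 8 → 8
  after op 3 (out-shuffle): 8 → 8

8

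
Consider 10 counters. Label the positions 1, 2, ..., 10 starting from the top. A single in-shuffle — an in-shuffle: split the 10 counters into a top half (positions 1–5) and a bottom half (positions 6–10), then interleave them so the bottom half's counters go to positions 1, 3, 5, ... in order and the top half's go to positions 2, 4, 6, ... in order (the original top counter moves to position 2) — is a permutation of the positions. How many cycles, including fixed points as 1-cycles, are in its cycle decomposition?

Trace each unvisited position around until it returns:
(1 2 4 8 5 10 9 7 3 6)
1 cycle in total.

1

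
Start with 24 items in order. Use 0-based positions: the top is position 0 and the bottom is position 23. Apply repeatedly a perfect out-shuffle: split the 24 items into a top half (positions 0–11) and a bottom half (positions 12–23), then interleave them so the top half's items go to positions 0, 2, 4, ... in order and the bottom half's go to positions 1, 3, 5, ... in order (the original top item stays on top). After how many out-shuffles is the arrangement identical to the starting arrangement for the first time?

11

The out-shuffle permutes the 24 positions with cycle lengths [1, 1, 11, 11].
Every item is home exactly when every cycle has completed a whole number of laps, i.e. after lcm(1, 11) = 11 out-shuffles.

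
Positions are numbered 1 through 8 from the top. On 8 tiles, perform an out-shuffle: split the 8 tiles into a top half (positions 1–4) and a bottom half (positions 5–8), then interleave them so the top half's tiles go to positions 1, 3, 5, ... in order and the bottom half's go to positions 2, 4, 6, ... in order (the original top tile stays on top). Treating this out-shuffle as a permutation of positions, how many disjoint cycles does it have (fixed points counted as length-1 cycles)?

Trace each unvisited position around until it returns:
(1) (2 3 5) (4 7 6) (8)
4 cycles in total.

4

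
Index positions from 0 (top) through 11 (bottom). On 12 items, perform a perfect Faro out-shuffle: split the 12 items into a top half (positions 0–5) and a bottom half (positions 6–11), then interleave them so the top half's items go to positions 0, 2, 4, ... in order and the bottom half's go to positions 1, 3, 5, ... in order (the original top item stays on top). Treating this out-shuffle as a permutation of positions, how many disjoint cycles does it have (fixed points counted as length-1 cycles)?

Trace each unvisited position around until it returns:
(0) (1 2 4 8 5 10 9 7 3 6) (11)
3 cycles in total.

3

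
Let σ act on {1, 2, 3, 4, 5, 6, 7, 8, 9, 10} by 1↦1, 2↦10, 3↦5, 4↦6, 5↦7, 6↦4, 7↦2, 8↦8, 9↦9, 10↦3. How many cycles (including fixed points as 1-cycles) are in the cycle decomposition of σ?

5

Cycle decomposition: (1) (2 10 3 5 7) (4 6) (8) (9).
5 cycles.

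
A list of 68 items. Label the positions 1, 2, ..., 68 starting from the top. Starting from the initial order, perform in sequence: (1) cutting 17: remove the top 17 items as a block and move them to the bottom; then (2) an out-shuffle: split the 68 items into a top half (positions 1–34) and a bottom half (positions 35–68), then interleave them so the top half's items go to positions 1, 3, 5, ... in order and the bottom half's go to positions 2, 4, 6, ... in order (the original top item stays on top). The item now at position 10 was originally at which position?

Undo the operations in reverse order, starting from position 10:
  undo op 2 (out-shuffle, from bottom half): 10 ← 39
  undo op 1 (cut 17): 39 ← 56
So the item at position 10 came from original position 56.

56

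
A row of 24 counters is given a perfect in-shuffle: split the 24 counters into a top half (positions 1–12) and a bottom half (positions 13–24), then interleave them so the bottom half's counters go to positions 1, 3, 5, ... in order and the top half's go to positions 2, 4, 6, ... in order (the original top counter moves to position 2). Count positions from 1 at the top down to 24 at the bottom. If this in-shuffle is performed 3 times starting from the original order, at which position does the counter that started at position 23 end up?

9

Track the counter's position through each in-shuffle:
23 → 21 → 17 → 9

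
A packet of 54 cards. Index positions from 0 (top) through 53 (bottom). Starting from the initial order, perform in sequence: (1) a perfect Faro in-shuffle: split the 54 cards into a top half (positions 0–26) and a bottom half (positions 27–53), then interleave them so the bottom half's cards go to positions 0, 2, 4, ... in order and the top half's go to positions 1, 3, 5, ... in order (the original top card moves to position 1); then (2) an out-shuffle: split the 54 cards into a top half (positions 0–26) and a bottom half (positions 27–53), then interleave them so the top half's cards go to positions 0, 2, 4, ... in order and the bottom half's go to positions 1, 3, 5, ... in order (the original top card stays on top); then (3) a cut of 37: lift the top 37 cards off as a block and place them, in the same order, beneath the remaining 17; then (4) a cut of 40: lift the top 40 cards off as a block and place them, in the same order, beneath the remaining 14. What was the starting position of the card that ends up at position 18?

23

Undo the operations in reverse order, starting from position 18:
  undo op 4 (cut 40): 18 ← 4
  undo op 3 (cut 37): 4 ← 41
  undo op 2 (out-shuffle, from bottom half): 41 ← 47
  undo op 1 (in-shuffle, from top half): 47 ← 23
So the card at position 18 came from original position 23.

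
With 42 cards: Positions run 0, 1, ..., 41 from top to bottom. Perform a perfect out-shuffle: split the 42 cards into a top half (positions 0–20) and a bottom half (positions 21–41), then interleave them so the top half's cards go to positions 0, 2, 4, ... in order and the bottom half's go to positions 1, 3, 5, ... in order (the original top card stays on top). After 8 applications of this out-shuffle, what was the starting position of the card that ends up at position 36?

20

Work backwards from position 36, undoing one out-shuffle at a time:
36 ← 18 ← 9 ← 25 ← 33 ← 37 ← 39 ← 40 ← 20
So the card now at position 36 started at position 20.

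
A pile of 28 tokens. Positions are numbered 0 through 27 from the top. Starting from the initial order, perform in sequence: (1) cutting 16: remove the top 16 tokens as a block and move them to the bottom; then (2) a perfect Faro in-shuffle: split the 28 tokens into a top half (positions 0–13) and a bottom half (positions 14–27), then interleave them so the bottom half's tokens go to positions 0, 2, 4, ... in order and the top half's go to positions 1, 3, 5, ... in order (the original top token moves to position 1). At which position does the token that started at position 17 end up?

3

Track the token from position 17 forward through each operation:
  after op 1 (cut 16): 17 → 1
  after op 2 (in-shuffle): 1 → 3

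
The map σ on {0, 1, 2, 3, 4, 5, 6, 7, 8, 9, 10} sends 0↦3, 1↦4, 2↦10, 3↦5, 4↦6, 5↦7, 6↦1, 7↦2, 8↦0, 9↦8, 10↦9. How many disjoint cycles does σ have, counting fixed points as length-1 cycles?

2

Cycle decomposition: (0 3 5 7 2 10 9 8) (1 4 6).
2 cycles.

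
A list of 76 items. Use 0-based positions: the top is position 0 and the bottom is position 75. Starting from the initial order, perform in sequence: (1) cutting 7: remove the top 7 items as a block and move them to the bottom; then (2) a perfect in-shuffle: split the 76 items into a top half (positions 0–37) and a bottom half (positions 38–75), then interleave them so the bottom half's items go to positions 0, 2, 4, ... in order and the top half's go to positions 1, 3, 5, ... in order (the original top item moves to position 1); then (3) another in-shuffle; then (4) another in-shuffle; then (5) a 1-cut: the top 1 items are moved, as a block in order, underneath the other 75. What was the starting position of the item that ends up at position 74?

Undo the operations in reverse order, starting from position 74:
  undo op 5 (cut 1): 74 ← 75
  undo op 4 (in-shuffle, from top half): 75 ← 37
  undo op 3 (in-shuffle, from top half): 37 ← 18
  undo op 2 (in-shuffle, from bottom half): 18 ← 47
  undo op 1 (cut 7): 47 ← 54
So the item at position 74 came from original position 54.

54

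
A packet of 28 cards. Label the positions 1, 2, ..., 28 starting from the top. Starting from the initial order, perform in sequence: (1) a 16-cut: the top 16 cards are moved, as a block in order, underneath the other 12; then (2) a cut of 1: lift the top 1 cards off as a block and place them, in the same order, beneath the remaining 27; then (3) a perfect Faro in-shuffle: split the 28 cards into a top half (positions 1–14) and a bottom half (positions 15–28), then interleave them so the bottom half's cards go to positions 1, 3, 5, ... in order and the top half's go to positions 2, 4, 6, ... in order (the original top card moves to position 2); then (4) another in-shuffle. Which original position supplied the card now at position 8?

19

Undo the operations in reverse order, starting from position 8:
  undo op 4 (in-shuffle, from top half): 8 ← 4
  undo op 3 (in-shuffle, from top half): 4 ← 2
  undo op 2 (cut 1): 2 ← 3
  undo op 1 (cut 16): 3 ← 19
So the card at position 8 came from original position 19.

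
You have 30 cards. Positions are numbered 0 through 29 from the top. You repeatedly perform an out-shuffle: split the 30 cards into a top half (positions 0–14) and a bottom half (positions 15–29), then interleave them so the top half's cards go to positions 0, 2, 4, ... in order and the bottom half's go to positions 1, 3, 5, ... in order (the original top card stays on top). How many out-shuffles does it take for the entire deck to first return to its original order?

The out-shuffle permutes the 30 positions with cycle lengths [1, 1, 28].
Every card is home exactly when every cycle has completed a whole number of laps, i.e. after lcm(1, 28) = 28 out-shuffles.

28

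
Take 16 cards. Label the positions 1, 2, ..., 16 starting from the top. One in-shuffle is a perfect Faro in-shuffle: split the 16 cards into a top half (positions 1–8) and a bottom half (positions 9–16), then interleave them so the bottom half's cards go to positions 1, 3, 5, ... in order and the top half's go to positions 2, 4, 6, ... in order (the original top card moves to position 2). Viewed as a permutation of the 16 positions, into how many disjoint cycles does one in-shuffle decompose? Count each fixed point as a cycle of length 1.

Trace each unvisited position around until it returns:
(1 2 4 8 16 15 13 9) (3 6 12 7 14 11 5 10)
2 cycles in total.

2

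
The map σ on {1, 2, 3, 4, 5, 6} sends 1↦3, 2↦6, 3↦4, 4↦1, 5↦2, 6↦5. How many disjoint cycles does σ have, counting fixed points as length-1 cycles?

Cycle decomposition: (1 3 4) (2 6 5).
2 cycles.

2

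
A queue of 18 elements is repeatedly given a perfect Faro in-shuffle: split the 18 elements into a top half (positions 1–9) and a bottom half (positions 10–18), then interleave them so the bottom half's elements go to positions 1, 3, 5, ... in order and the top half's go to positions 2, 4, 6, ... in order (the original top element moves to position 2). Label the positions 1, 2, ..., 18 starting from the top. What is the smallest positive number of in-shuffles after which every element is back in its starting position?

The in-shuffle permutes the 18 positions with cycle lengths [18].
Every element is home exactly when every cycle has completed a whole number of laps, i.e. after lcm(18) = 18 in-shuffles.

18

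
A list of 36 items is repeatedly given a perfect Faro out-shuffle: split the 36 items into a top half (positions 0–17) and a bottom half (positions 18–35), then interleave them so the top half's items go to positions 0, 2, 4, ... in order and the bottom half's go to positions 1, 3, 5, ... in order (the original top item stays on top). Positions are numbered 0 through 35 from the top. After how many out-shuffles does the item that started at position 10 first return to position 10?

3

Follow position 10 under repeated out-shuffles:
10 → 20 → 5 → 10
It first returns after 3 out-shuffles.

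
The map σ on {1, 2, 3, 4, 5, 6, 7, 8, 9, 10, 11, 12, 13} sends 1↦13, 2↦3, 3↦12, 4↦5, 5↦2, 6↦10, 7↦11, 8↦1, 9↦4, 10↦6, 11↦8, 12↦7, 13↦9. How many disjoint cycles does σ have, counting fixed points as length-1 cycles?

Cycle decomposition: (1 13 9 4 5 2 3 12 7 11 8) (6 10).
2 cycles.

2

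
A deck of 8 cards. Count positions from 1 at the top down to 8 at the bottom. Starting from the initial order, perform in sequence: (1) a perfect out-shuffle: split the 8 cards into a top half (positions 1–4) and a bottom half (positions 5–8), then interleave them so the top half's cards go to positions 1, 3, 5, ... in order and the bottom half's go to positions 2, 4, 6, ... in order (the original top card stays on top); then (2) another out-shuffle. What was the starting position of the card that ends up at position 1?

1

Undo the operations in reverse order, starting from position 1:
  undo op 2 (out-shuffle, from top half): 1 ← 1
  undo op 1 (out-shuffle, from top half): 1 ← 1
So the card at position 1 came from original position 1.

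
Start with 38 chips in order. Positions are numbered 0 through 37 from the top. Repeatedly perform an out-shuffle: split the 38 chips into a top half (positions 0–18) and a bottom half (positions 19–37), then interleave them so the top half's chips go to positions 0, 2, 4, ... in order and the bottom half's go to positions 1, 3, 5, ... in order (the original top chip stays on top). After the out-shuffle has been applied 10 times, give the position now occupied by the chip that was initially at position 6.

Track the chip's position through each out-shuffle:
6 → 12 → 24 → 11 → 22 → 7 → 14 → 28 → 19 → 1 → 2

2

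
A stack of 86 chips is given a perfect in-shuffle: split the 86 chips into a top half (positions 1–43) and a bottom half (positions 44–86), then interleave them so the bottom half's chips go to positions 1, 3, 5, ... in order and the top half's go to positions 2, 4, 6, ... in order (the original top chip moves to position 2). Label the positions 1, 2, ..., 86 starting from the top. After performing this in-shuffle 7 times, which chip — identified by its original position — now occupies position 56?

Work backwards from position 56, undoing one in-shuffle at a time:
56 ← 28 ← 14 ← 7 ← 47 ← 67 ← 77 ← 82
So the chip now at position 56 started at position 82.

82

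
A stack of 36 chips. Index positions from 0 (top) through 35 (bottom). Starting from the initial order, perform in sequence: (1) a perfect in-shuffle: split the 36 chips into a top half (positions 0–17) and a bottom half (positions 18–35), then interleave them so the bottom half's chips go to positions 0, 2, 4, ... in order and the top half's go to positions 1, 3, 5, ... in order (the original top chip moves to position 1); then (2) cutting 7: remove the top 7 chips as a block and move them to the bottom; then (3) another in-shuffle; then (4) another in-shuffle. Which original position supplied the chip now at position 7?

Undo the operations in reverse order, starting from position 7:
  undo op 4 (in-shuffle, from top half): 7 ← 3
  undo op 3 (in-shuffle, from top half): 3 ← 1
  undo op 2 (cut 7): 1 ← 8
  undo op 1 (in-shuffle, from bottom half): 8 ← 22
So the chip at position 7 came from original position 22.

22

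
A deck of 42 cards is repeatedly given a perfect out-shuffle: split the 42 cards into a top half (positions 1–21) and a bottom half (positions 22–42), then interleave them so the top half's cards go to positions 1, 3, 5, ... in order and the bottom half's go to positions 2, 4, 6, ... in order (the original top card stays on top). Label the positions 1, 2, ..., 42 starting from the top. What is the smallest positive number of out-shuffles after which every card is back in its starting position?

20

The out-shuffle permutes the 42 positions with cycle lengths [1, 1, 20, 20].
Every card is home exactly when every cycle has completed a whole number of laps, i.e. after lcm(1, 20) = 20 out-shuffles.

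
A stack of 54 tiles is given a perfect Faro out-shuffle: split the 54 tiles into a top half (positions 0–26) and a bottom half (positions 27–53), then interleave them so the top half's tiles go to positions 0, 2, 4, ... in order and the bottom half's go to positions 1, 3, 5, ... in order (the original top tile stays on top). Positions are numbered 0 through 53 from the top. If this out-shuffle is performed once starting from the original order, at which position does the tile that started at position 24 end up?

48

Track the tile's position through each out-shuffle:
24 → 48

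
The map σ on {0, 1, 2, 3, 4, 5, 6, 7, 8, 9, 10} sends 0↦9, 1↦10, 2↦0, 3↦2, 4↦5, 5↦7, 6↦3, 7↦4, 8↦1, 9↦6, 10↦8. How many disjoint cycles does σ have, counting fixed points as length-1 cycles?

Cycle decomposition: (0 9 6 3 2) (1 10 8) (4 5 7).
3 cycles.

3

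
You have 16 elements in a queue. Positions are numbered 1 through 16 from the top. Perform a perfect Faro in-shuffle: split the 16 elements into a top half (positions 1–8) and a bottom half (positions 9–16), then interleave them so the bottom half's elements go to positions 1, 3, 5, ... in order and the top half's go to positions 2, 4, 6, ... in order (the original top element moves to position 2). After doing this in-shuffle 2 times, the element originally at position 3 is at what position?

12

Track the element's position through each in-shuffle:
3 → 6 → 12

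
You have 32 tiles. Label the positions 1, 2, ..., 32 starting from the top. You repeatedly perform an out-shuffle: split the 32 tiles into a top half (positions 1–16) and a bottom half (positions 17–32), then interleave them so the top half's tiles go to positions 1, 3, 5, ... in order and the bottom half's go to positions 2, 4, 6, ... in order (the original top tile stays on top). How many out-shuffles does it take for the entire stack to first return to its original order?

The out-shuffle permutes the 32 positions with cycle lengths [1, 1, 5, 5, 5, 5, 5, 5].
Every tile is home exactly when every cycle has completed a whole number of laps, i.e. after lcm(1, 5) = 5 out-shuffles.

5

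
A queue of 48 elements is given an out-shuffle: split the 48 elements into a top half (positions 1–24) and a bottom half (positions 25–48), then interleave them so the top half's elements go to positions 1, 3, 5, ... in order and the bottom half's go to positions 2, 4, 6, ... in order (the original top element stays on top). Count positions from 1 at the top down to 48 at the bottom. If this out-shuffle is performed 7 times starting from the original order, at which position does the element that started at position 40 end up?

Track the element's position through each out-shuffle:
40 → 32 → 16 → 31 → 14 → 27 → 6 → 11

11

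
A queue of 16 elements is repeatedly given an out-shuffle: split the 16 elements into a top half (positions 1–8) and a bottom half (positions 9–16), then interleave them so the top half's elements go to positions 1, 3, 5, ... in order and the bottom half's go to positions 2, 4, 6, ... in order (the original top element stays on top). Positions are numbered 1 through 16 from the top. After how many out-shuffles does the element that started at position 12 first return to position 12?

Follow position 12 under repeated out-shuffles:
12 → 8 → 15 → 14 → 12
It first returns after 4 out-shuffles.

4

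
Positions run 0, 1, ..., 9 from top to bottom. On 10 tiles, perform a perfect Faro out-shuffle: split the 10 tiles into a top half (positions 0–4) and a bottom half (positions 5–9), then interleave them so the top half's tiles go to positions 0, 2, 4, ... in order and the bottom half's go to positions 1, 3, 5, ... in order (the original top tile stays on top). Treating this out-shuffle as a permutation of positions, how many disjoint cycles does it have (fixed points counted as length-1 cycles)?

Trace each unvisited position around until it returns:
(0) (1 2 4 8 7 5) (3 6) (9)
4 cycles in total.

4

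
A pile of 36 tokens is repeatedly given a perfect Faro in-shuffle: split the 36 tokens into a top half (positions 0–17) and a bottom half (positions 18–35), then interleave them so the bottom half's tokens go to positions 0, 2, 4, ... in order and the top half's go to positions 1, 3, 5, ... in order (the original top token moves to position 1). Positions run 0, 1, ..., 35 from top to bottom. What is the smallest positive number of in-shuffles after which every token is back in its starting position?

The in-shuffle permutes the 36 positions with cycle lengths [36].
Every token is home exactly when every cycle has completed a whole number of laps, i.e. after lcm(36) = 36 in-shuffles.

36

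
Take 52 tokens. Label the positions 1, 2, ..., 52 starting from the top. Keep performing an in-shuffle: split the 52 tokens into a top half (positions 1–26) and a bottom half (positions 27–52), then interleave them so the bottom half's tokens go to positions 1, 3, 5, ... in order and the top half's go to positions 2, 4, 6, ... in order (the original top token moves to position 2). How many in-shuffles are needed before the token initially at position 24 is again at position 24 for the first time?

Follow position 24 under repeated in-shuffles:
24 → 48 → 43 → 33 → 13 → 26 → 52 → 51 → ... → 24 (length 52)
It first returns after 52 in-shuffles.

52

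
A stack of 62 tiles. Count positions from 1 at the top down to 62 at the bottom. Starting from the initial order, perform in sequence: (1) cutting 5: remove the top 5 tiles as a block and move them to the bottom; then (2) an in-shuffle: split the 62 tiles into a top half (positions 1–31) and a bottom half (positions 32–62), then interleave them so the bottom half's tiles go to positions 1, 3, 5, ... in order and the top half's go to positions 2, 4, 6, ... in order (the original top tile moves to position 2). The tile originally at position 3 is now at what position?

57

Track the tile from position 3 forward through each operation:
  after op 1 (cut 5): 3 → 60
  after op 2 (in-shuffle): 60 → 57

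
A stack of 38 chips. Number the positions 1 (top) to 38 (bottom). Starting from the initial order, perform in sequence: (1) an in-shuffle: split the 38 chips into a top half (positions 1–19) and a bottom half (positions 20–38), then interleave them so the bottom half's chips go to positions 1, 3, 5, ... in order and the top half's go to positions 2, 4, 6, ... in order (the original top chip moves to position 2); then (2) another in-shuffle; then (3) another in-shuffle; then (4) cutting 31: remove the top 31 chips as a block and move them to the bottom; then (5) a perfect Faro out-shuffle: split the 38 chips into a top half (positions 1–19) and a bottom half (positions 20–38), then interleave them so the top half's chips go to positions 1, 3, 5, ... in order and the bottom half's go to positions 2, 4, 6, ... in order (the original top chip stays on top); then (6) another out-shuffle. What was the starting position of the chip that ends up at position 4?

20

Undo the operations in reverse order, starting from position 4:
  undo op 6 (out-shuffle, from bottom half): 4 ← 21
  undo op 5 (out-shuffle, from top half): 21 ← 11
  undo op 4 (cut 31): 11 ← 4
  undo op 3 (in-shuffle, from top half): 4 ← 2
  undo op 2 (in-shuffle, from top half): 2 ← 1
  undo op 1 (in-shuffle, from bottom half): 1 ← 20
So the chip at position 4 came from original position 20.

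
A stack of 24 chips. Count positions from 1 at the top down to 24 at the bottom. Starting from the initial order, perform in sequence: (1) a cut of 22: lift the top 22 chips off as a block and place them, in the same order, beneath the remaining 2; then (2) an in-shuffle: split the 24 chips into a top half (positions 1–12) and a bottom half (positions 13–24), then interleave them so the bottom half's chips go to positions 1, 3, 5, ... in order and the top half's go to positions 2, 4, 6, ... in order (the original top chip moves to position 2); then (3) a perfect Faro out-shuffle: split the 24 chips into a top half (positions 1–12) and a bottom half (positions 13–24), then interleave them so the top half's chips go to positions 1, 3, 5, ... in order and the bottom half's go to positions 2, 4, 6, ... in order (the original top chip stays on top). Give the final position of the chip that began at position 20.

Track the chip from position 20 forward through each operation:
  after op 1 (cut 22): 20 → 22
  after op 2 (in-shuffle): 22 → 19
  after op 3 (out-shuffle): 19 → 14

14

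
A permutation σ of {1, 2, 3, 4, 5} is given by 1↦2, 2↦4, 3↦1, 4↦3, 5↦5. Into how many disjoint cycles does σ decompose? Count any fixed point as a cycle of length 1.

2

Cycle decomposition: (1 2 4 3) (5).
2 cycles.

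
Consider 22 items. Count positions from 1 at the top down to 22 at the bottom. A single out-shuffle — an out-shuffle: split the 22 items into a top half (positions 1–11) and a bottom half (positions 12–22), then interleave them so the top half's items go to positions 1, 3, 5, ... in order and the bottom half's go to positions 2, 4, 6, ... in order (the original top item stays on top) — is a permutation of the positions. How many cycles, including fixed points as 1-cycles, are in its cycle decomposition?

7

Trace each unvisited position around until it returns:
(1) (2 3 5 9 17 12) (4 7 13) (6 11 21 20 18 14) (8 15) (10 19 16) (22)
7 cycles in total.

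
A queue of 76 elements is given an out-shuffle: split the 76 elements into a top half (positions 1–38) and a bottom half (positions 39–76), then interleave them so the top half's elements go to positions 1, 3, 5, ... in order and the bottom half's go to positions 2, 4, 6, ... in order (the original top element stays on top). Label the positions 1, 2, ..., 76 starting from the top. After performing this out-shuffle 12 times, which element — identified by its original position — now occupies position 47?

2

Work backwards from position 47, undoing one out-shuffle at a time:
47 ← 24 ← 50 ← 63 ← 32 ← 54 ← 65 ← 33 ← 17 ← 9 ← 5 ← 3 ← 2
So the element now at position 47 started at position 2.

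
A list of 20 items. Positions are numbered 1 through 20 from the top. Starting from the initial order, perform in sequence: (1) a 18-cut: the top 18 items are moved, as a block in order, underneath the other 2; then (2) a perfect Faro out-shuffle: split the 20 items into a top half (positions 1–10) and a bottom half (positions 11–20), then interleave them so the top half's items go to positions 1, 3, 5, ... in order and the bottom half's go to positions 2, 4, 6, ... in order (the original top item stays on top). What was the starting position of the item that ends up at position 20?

Undo the operations in reverse order, starting from position 20:
  undo op 2 (out-shuffle, from bottom half): 20 ← 20
  undo op 1 (cut 18): 20 ← 18
So the item at position 20 came from original position 18.

18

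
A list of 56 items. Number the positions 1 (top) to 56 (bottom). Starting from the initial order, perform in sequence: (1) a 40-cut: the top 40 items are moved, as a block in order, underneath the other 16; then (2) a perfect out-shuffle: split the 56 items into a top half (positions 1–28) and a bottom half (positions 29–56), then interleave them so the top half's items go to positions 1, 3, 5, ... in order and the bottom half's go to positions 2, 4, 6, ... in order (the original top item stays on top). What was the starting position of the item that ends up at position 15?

48

Undo the operations in reverse order, starting from position 15:
  undo op 2 (out-shuffle, from top half): 15 ← 8
  undo op 1 (cut 40): 8 ← 48
So the item at position 15 came from original position 48.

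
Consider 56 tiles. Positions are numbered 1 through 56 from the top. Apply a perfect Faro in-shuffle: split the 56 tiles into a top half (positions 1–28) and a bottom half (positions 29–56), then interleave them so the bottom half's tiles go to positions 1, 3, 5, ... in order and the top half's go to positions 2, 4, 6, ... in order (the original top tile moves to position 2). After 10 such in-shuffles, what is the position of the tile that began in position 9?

39

Track the tile's position through each in-shuffle:
9 → 18 → 36 → 15 → 30 → 3 → 6 → 12 → 24 → 48 → 39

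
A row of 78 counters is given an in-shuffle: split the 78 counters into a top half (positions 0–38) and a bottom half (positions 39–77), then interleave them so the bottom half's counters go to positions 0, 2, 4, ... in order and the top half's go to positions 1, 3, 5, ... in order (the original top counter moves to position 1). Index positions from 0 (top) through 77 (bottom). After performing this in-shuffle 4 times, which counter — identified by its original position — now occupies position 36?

Work backwards from position 36, undoing one in-shuffle at a time:
36 ← 57 ← 28 ← 53 ← 26
So the counter now at position 36 started at position 26.

26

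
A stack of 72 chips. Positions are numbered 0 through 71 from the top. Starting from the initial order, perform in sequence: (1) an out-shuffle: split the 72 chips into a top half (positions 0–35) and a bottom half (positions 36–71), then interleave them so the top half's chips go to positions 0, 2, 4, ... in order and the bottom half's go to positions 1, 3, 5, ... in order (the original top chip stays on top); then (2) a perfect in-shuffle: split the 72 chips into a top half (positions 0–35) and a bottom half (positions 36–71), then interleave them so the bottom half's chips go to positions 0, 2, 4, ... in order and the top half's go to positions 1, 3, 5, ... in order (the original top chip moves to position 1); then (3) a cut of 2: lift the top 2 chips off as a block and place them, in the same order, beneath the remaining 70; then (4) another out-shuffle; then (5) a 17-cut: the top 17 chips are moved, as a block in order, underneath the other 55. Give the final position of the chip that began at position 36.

Track the chip from position 36 forward through each operation:
  after op 1 (out-shuffle): 36 → 1
  after op 2 (in-shuffle): 1 → 3
  after op 3 (cut 2): 3 → 1
  after op 4 (out-shuffle): 1 → 2
  after op 5 (cut 17): 2 → 57

57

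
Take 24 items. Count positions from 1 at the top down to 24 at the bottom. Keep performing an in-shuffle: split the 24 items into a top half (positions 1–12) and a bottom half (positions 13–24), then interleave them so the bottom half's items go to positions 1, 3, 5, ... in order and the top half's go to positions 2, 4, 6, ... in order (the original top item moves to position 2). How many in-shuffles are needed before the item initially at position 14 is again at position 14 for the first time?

20

Follow position 14 under repeated in-shuffles:
14 → 3 → 6 → 12 → 24 → 23 → 21 → 17 → 9 → 18 → 11 → 22 → 19 → 13 → 1 → 2 → 4 → 8 → 16 → 7 → 14
It first returns after 20 in-shuffles.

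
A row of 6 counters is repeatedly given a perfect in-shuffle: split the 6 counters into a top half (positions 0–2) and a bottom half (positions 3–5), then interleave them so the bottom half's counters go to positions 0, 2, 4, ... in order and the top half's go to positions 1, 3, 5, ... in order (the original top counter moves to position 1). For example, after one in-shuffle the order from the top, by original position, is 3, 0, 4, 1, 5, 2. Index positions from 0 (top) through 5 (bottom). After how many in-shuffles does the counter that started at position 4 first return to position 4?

3

Follow position 4 under repeated in-shuffles:
4 → 2 → 5 → 4
It first returns after 3 in-shuffles.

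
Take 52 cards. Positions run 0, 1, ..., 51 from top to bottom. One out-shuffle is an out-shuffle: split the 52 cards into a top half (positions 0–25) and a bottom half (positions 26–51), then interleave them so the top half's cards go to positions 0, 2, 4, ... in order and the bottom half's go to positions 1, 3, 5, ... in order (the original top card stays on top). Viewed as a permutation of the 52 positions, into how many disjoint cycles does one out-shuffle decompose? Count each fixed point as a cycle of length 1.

9

Trace each unvisited position around until it returns:
(0) (1 2 4 8 16 32 13 26) (3 6 12 24 48 45 39 27) (5 10 20 40 29 7 14 28) (9 18 36 21 42 33 15 30) (11 22 44 37 23 46 41 31) (17 34) (19 38 25 50 49 47 43 35) ... plus 1 more
9 cycles in total.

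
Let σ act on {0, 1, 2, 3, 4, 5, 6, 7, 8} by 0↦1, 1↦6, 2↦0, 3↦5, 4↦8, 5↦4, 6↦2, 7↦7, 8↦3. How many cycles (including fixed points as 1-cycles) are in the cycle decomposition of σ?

Cycle decomposition: (0 1 6 2) (3 5 4 8) (7).
3 cycles.

3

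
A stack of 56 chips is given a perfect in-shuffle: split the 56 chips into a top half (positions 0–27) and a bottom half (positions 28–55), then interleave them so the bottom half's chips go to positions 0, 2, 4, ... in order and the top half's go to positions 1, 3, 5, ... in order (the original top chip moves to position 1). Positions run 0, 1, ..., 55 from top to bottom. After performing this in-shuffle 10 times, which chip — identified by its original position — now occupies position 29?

Work backwards from position 29, undoing one in-shuffle at a time:
29 ← 14 ← 35 ← 17 ← 8 ← 32 ← 44 ← 50 ← 53 ← 26 ← 41
So the chip now at position 29 started at position 41.

41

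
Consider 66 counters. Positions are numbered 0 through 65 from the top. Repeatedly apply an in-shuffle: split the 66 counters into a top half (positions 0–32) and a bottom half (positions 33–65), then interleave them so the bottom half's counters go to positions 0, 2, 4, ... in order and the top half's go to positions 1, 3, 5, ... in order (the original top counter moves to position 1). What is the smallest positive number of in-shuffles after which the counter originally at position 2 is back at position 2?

Follow position 2 under repeated in-shuffles:
2 → 5 → 11 → 23 → 47 → 28 → 57 → 48 → ... → 2 (length 66)
It first returns after 66 in-shuffles.

66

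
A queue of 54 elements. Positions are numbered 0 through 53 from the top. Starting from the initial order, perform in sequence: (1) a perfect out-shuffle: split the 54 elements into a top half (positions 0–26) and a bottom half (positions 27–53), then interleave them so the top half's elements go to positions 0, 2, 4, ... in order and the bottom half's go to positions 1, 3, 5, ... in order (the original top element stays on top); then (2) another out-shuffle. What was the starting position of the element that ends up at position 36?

9

Undo the operations in reverse order, starting from position 36:
  undo op 2 (out-shuffle, from top half): 36 ← 18
  undo op 1 (out-shuffle, from top half): 18 ← 9
So the element at position 36 came from original position 9.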